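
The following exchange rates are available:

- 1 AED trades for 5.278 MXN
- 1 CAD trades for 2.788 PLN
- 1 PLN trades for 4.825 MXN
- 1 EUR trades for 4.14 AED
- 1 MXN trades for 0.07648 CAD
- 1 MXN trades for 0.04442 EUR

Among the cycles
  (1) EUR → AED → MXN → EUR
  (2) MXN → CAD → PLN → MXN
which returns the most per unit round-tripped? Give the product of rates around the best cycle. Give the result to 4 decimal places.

(1) 4.14 × 5.278 × 0.04442 = 0.97062
(2) 0.07648 × 2.788 × 4.825 = 1.02882
Highest is cycle (2) at 1.0288 (>1, arbitrage).

1.0288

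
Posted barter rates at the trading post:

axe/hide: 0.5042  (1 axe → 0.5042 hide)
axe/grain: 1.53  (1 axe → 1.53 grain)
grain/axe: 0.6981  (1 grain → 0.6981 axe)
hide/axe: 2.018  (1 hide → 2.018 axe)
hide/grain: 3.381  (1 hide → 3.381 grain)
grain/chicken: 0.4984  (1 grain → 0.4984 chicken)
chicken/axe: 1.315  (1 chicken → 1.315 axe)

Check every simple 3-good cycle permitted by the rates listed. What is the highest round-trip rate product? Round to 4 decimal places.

1.1901

hide→grain→axe→hide: 3.381 × 0.6981 × 0.5042 = 1.19005
grain→chicken→axe→grain: 0.4984 × 1.315 × 1.53 = 1.00276
Maximum is hide→grain→axe→hide at 1.1901; arbitrage exists.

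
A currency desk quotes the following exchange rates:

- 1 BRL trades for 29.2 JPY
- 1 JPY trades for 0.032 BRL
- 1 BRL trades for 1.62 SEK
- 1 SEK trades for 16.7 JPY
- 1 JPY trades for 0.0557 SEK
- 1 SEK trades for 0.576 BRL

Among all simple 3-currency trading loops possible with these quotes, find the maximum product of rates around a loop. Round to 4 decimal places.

0.9368

JPY→SEK→BRL→JPY: 0.0557 × 0.576 × 29.2 = 0.93683
JPY→BRL→SEK→JPY: 0.032 × 1.62 × 16.7 = 0.86573
Maximum is JPY→SEK→BRL→JPY at 0.9368; no arbitrage — every cycle loses value.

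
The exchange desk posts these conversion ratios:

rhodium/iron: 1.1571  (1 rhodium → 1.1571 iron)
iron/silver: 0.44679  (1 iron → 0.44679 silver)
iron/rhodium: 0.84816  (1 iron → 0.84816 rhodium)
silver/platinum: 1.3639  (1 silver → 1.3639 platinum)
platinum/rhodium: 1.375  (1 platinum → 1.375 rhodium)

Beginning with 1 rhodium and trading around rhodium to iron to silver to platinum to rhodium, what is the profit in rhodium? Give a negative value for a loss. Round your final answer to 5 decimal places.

-0.03047

1 rhodium × 1.1571 = 1.1571 iron
1.1571 iron × 0.44679 = 0.516980709 silver
0.516980709 silver × 1.3639 = 0.7051099890051 platinum
0.7051099890051 platinum × 1.375 = 0.9695262348820125 rhodium
Net change: 0.9695262348820125 − 1 = -0.0304737651179875 rhodium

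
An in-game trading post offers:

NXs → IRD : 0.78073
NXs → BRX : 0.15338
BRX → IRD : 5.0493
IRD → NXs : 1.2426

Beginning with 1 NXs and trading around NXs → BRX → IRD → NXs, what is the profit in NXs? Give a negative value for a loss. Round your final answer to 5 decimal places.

-0.03765

1 NXs × 0.15338 = 0.15338 BRX
0.15338 BRX × 5.0493 = 0.774461634 IRD
0.774461634 IRD × 1.2426 = 0.9623460264084 NXs
Net change: 0.9623460264084 − 1 = -0.0376539735916 NXs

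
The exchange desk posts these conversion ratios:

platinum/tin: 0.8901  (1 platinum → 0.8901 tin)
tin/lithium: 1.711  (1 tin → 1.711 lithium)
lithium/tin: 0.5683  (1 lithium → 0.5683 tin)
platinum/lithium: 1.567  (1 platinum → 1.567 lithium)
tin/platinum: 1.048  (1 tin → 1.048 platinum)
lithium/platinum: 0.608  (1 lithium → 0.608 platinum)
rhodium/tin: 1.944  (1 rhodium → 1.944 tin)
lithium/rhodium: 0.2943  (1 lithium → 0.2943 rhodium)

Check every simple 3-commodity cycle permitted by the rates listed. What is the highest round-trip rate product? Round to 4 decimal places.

tin→lithium→rhodium→tin: 1.711 × 0.2943 × 1.944 = 0.97890
tin→platinum→lithium→tin: 1.048 × 1.567 × 0.5683 = 0.93327
tin→lithium→platinum→tin: 1.711 × 0.608 × 0.8901 = 0.92596
Maximum is tin→lithium→rhodium→tin at 0.9789; no arbitrage — every cycle loses value.

0.9789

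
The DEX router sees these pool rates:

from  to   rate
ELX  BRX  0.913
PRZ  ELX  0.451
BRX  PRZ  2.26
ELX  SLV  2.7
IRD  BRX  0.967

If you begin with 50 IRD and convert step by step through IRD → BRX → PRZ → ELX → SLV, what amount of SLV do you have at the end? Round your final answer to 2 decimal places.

133.06

50 IRD × 0.967 = 48.35 BRX
48.35 BRX × 2.26 = 109.271 PRZ
109.271 PRZ × 0.451 = 49.281221 ELX
49.281221 ELX × 2.7 = 133.0592967 SLV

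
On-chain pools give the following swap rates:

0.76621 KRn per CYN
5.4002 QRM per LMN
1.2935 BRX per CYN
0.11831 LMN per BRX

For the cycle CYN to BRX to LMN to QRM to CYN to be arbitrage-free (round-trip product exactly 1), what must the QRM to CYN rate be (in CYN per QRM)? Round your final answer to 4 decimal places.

1.2100

Known legs of the cycle: 1.2935 × 0.11831 × 5.4002 = 0.826414125797
For no arbitrage the full-cycle product must be 1, so the missing rate is 1 / 0.826414125797 ≈ 1.210047.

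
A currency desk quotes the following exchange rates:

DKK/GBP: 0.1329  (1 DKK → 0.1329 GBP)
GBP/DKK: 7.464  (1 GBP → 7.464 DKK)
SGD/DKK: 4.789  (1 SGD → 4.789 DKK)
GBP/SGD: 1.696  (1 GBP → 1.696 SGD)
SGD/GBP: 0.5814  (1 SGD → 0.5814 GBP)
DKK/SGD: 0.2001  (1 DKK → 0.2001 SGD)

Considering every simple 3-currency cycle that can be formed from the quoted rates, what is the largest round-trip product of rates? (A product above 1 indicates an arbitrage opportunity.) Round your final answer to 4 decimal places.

1.0794

GBP→SGD→DKK→GBP: 1.696 × 4.789 × 0.1329 = 1.07943
GBP→DKK→SGD→GBP: 7.464 × 0.2001 × 0.5814 = 0.86835
Maximum is GBP→SGD→DKK→GBP at 1.0794; arbitrage exists.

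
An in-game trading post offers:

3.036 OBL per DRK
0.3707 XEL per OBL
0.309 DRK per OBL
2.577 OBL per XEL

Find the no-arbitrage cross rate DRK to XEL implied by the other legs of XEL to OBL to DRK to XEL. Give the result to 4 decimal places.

1.2558

Known legs of the cycle: 2.577 × 0.309 = 0.796293
For no arbitrage the full-cycle product must be 1, so the missing rate is 1 / 0.796293 ≈ 1.255819.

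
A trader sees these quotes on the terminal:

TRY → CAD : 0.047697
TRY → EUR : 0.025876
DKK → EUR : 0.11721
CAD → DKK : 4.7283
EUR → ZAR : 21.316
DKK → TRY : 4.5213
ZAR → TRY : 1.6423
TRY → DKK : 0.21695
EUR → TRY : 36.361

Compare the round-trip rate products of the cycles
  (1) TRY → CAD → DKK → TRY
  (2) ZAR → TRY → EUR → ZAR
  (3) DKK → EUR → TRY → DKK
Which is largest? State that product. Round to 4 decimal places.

1.0197

(1) 0.047697 × 4.7283 × 4.5213 = 1.01967
(2) 1.6423 × 0.025876 × 21.316 = 0.90585
(3) 0.11721 × 36.361 × 0.21695 = 0.92461
Highest is cycle (1) at 1.0197 (>1, arbitrage).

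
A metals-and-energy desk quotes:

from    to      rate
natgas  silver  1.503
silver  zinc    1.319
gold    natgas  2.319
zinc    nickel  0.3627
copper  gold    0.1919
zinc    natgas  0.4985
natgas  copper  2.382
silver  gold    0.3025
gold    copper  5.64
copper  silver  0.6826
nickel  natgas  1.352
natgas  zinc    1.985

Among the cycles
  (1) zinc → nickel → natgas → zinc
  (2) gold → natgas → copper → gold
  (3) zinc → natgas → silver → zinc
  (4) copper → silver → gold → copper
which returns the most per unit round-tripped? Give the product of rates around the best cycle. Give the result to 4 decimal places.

(1) 0.3627 × 1.352 × 1.985 = 0.97339
(2) 2.319 × 2.382 × 0.1919 = 1.06003
(3) 0.4985 × 1.503 × 1.319 = 0.98825
(4) 0.6826 × 0.3025 × 5.64 = 1.16458
Highest is cycle (4) at 1.1646 (>1, arbitrage).

1.1646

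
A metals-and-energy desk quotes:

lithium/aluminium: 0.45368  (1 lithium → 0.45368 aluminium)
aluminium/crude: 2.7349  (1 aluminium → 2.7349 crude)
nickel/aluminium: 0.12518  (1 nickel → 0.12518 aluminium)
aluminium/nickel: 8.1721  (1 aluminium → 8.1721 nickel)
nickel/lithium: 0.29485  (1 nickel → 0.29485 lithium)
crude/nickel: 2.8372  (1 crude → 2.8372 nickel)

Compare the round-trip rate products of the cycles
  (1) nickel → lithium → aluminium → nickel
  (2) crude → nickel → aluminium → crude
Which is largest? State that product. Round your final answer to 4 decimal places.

1.0932

(1) 0.29485 × 0.45368 × 8.1721 = 1.09316
(2) 2.8372 × 0.12518 × 2.7349 = 0.97133
Highest is cycle (1) at 1.0932 (>1, arbitrage).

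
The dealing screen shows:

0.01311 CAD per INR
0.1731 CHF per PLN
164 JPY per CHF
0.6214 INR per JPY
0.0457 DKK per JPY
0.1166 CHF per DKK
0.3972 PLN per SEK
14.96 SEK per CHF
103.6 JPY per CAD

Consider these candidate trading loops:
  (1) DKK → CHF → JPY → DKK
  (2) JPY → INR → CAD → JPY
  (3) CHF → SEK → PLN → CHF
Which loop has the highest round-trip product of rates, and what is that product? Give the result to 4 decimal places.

(1) 0.1166 × 164 × 0.0457 = 0.87389
(2) 0.6214 × 0.01311 × 103.6 = 0.84398
(3) 14.96 × 0.3972 × 0.1731 = 1.02858
Highest is cycle (3) at 1.0286 (>1, arbitrage).

1.0286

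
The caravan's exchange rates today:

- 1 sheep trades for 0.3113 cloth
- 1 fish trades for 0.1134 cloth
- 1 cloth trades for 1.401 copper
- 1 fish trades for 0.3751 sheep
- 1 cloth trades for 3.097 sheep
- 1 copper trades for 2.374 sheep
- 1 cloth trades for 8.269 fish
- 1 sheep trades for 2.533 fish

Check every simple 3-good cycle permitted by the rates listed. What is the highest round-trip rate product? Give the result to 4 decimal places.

1.0354

cloth→copper→sheep→cloth: 1.401 × 2.374 × 0.3113 = 1.03538
cloth→fish→sheep→cloth: 8.269 × 0.3751 × 0.3113 = 0.96556
cloth→sheep→fish→cloth: 3.097 × 2.533 × 0.1134 = 0.88959
Maximum is cloth→copper→sheep→cloth at 1.0354; arbitrage exists.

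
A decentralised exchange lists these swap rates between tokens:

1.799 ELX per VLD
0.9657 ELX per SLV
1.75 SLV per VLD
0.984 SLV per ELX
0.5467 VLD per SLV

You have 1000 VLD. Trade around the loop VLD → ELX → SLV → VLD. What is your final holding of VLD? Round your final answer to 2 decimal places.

1000 VLD × 1.799 = 1799 ELX
1799 ELX × 0.984 = 1770.216 SLV
1770.216 SLV × 0.5467 = 967.7770872 VLD

967.78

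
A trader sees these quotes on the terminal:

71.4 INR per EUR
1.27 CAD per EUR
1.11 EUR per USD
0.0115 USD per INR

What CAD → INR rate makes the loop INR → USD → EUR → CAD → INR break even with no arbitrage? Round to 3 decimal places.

61.684

Known legs of the cycle: 0.0115 × 1.11 × 1.27 = 0.01621155
For no arbitrage the full-cycle product must be 1, so the missing rate is 1 / 0.01621155 ≈ 61.68442.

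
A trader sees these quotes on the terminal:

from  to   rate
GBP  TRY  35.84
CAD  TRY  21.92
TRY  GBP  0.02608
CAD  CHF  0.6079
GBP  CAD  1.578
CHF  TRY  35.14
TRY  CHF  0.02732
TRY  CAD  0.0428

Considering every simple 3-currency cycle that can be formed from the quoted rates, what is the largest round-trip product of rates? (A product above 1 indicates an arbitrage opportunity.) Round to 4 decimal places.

CAD→CHF→TRY→CAD: 0.6079 × 35.14 × 0.0428 = 0.91428
CAD→TRY→GBP→CAD: 21.92 × 0.02608 × 1.578 = 0.90210
Maximum is CAD→CHF→TRY→CAD at 0.9143; no arbitrage — every cycle loses value.

0.9143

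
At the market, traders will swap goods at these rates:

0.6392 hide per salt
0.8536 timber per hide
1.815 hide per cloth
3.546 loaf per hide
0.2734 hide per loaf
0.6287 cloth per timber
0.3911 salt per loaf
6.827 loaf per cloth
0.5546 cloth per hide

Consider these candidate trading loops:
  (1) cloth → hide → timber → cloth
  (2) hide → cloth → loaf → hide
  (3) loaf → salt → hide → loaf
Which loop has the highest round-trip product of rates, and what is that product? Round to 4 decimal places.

1.0352

(1) 1.815 × 0.8536 × 0.6287 = 0.97403
(2) 0.5546 × 6.827 × 0.2734 = 1.03516
(3) 0.3911 × 0.6392 × 3.546 = 0.88647
Highest is cycle (2) at 1.0352 (>1, arbitrage).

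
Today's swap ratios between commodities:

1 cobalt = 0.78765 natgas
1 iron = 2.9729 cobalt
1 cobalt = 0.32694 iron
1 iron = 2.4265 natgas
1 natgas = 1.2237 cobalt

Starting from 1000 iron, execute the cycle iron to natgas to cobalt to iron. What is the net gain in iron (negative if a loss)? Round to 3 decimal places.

-29.214

1000 iron × 2.4265 = 2426.5 natgas
2426.5 natgas × 1.2237 = 2969.30805 cobalt
2969.30805 cobalt × 0.32694 = 970.785573867 iron
Net change: 970.785573867 − 1000 = -29.214426133 iron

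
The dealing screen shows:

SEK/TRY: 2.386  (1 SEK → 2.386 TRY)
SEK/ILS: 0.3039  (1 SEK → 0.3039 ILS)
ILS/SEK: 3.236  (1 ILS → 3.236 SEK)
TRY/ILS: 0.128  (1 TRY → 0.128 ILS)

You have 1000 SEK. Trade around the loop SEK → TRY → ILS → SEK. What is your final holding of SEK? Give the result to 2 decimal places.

1000 SEK × 2.386 = 2386 TRY
2386 TRY × 0.128 = 305.408 ILS
305.408 ILS × 3.236 = 988.300288 SEK

988.30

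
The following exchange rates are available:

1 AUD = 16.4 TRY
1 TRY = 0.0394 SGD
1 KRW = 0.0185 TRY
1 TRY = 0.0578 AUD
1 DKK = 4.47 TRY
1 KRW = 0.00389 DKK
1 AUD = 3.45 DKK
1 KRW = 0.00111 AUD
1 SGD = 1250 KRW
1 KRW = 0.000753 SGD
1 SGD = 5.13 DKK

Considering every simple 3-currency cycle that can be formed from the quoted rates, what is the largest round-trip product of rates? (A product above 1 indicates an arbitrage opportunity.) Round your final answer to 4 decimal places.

0.9111

KRW→TRY→SGD→KRW: 0.0185 × 0.0394 × 1250 = 0.91113
SGD→DKK→TRY→SGD: 5.13 × 4.47 × 0.0394 = 0.90349
AUD→DKK→TRY→AUD: 3.45 × 4.47 × 0.0578 = 0.89136
Maximum is KRW→TRY→SGD→KRW at 0.9111; no arbitrage — every cycle loses value.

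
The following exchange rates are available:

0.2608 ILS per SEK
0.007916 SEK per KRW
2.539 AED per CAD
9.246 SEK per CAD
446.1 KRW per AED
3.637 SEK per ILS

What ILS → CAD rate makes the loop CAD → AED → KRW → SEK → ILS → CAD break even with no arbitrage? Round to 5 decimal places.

Known legs of the cycle: 2.539 × 446.1 × 0.007916 × 0.2608 = 2.33834343448512
For no arbitrage the full-cycle product must be 1, so the missing rate is 1 / 2.33834343448512 ≈ 0.4276532.

0.42765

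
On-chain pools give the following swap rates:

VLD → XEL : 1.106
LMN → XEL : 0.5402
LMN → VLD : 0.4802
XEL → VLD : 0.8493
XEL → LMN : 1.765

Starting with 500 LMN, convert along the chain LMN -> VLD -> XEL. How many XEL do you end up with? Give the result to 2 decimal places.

500 LMN × 0.4802 = 240.1 VLD
240.1 VLD × 1.106 = 265.5506 XEL

265.55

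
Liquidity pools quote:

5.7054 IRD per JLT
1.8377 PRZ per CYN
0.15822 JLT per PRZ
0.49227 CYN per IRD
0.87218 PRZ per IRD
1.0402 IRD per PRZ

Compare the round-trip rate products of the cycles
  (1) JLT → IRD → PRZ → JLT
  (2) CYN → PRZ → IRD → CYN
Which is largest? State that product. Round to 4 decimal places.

0.9410

(1) 5.7054 × 0.87218 × 0.15822 = 0.78732
(2) 1.8377 × 1.0402 × 0.49227 = 0.94101
Highest is cycle (2) at 0.9410 (≤1, no arbitrage).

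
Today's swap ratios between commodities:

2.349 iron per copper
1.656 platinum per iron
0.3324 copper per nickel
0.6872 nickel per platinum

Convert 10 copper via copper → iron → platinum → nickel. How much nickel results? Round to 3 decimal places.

10 copper × 2.349 = 23.49 iron
23.49 iron × 1.656 = 38.89944 platinum
38.89944 platinum × 0.6872 = 26.731695168 nickel

26.732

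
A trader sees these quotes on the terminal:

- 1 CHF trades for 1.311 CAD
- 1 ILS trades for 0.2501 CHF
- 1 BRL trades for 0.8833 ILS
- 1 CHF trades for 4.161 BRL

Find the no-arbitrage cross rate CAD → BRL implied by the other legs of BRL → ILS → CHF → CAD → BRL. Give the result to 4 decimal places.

3.4528

Known legs of the cycle: 0.8833 × 0.2501 × 1.311 = 0.28961737563
For no arbitrage the full-cycle product must be 1, so the missing rate is 1 / 0.28961737563 ≈ 3.452832.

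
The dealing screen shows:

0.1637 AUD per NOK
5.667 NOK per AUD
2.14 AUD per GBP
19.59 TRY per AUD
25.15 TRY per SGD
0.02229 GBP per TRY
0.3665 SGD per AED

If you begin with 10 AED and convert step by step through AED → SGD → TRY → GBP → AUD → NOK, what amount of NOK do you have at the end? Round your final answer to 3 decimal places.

24.917

10 AED × 0.3665 = 3.665 SGD
3.665 SGD × 25.15 = 92.17475 TRY
92.17475 TRY × 0.02229 = 2.0545751775 GBP
2.0545751775 GBP × 2.14 = 4.39679087985 AUD
4.39679087985 AUD × 5.667 = 24.91661391610995 NOK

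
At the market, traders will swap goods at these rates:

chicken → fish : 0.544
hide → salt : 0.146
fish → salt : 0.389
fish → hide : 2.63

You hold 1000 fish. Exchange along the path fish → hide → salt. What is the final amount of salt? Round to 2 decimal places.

383.98

1000 fish × 2.63 = 2630 hide
2630 hide × 0.146 = 383.98 salt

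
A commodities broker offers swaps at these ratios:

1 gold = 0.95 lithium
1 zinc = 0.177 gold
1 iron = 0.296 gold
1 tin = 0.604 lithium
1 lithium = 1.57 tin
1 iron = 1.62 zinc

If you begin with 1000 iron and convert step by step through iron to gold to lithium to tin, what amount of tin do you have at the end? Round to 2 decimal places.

441.48

1000 iron × 0.296 = 296 gold
296 gold × 0.95 = 281.2 lithium
281.2 lithium × 1.57 = 441.484 tin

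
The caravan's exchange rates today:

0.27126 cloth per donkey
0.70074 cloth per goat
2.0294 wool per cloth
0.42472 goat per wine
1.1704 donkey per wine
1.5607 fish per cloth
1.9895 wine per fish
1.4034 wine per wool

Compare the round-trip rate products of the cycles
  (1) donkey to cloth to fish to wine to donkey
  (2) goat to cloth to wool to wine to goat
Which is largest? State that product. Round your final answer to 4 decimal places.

0.9858

(1) 0.27126 × 1.5607 × 1.9895 × 1.1704 = 0.98579
(2) 0.70074 × 2.0294 × 1.4034 × 0.42472 = 0.84763
Highest is cycle (1) at 0.9858 (≤1, no arbitrage).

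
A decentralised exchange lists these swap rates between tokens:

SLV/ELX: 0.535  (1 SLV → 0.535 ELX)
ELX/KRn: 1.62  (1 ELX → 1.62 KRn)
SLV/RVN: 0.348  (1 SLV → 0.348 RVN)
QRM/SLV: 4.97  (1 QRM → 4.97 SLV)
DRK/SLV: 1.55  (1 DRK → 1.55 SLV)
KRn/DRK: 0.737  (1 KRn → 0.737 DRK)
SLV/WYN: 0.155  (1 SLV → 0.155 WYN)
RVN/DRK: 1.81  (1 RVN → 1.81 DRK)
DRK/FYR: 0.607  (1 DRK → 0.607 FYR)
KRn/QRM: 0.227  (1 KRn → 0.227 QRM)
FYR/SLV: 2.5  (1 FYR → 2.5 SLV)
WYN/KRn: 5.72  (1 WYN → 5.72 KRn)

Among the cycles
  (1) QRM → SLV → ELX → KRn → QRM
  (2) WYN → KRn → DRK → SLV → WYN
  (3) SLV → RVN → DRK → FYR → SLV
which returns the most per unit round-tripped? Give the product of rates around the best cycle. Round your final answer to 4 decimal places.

1.0128

(1) 4.97 × 0.535 × 1.62 × 0.227 = 0.97780
(2) 5.72 × 0.737 × 1.55 × 0.155 = 1.01281
(3) 0.348 × 1.81 × 0.607 × 2.5 = 0.95584
Highest is cycle (2) at 1.0128 (>1, arbitrage).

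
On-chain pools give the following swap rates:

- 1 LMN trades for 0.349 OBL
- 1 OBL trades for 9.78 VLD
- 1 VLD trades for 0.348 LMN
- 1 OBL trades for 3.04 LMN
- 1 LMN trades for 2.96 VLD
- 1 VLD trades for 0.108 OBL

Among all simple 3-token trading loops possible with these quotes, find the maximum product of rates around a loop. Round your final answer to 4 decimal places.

OBL→VLD→LMN→OBL: 9.78 × 0.348 × 0.349 = 1.18780
OBL→LMN→VLD→OBL: 3.04 × 2.96 × 0.108 = 0.97183
Maximum is OBL→VLD→LMN→OBL at 1.1878; arbitrage exists.

1.1878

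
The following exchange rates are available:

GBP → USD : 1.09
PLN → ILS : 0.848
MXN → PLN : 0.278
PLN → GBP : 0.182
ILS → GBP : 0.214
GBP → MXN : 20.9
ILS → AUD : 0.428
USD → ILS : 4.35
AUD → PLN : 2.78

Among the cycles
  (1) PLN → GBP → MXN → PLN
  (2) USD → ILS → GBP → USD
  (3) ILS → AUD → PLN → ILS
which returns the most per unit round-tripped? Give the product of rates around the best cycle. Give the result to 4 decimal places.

(1) 0.182 × 20.9 × 0.278 = 1.05746
(2) 4.35 × 0.214 × 1.09 = 1.01468
(3) 0.428 × 2.78 × 0.848 = 1.00898
Highest is cycle (1) at 1.0575 (>1, arbitrage).

1.0575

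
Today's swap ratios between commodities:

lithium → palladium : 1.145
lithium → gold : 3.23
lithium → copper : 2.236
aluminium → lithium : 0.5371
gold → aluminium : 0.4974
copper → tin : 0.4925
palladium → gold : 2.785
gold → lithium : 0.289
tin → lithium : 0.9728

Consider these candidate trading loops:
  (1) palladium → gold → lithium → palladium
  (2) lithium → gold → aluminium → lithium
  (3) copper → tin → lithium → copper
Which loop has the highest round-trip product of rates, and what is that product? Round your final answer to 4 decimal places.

(1) 2.785 × 0.289 × 1.145 = 0.92157
(2) 3.23 × 0.4974 × 0.5371 = 0.86291
(3) 0.4925 × 0.9728 × 2.236 = 1.07128
Highest is cycle (3) at 1.0713 (>1, arbitrage).

1.0713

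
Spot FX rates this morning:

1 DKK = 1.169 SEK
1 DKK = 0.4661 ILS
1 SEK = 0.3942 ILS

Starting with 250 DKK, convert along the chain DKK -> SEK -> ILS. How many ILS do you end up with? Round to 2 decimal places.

115.20

250 DKK × 1.169 = 292.25 SEK
292.25 SEK × 0.3942 = 115.20495 ILS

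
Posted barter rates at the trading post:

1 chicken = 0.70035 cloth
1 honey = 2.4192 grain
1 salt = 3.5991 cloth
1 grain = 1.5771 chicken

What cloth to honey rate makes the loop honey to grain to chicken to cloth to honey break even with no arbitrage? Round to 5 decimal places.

Known legs of the cycle: 2.4192 × 1.5771 × 0.70035 = 2.672059586112
For no arbitrage the full-cycle product must be 1, so the missing rate is 1 / 2.672059586112 ≈ 0.3742432.

0.37424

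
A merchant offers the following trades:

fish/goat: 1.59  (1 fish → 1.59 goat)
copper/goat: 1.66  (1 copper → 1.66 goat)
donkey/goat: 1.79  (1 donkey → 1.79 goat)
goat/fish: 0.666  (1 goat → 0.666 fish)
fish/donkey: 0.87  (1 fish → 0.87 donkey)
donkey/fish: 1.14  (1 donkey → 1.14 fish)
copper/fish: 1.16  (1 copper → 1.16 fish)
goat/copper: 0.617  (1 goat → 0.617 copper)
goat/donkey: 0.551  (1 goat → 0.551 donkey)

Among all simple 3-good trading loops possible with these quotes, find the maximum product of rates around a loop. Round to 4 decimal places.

fish→goat→copper→fish: 1.59 × 0.617 × 1.16 = 1.13799
fish→donkey→goat→fish: 0.87 × 1.79 × 0.666 = 1.03716
fish→goat→donkey→fish: 1.59 × 0.551 × 1.14 = 0.99874
Maximum is fish→goat→copper→fish at 1.1380; arbitrage exists.

1.1380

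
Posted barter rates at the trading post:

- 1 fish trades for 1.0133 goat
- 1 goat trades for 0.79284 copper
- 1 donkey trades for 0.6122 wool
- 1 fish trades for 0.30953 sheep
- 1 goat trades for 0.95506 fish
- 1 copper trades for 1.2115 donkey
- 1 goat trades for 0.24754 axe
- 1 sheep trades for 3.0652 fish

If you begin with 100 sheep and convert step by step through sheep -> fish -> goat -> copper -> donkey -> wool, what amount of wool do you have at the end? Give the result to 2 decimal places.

100 sheep × 3.0652 = 306.52 fish
306.52 fish × 1.0133 = 310.596716 goat
310.596716 goat × 0.79284 = 246.25350031344 copper
246.25350031344 copper × 1.2115 = 298.33611562973256 donkey
298.33611562973256 donkey × 0.6122 = 182.641369988522273232 wool

182.64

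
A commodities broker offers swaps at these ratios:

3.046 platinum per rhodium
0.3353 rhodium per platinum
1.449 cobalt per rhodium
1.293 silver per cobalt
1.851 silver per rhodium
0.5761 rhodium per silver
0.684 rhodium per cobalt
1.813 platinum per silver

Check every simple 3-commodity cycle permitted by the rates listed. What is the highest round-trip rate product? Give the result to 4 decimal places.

rhodium→silver→platinum→rhodium: 1.851 × 1.813 × 0.3353 = 1.12522
rhodium→cobalt→silver→rhodium: 1.449 × 1.293 × 0.5761 = 1.07936
Maximum is rhodium→silver→platinum→rhodium at 1.1252; arbitrage exists.

1.1252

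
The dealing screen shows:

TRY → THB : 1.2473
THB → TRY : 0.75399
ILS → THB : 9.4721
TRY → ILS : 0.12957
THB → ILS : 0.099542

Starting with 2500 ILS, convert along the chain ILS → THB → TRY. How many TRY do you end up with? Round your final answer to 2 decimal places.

2500 ILS × 9.4721 = 23680.25 THB
23680.25 THB × 0.75399 = 17854.6716975 TRY

17854.67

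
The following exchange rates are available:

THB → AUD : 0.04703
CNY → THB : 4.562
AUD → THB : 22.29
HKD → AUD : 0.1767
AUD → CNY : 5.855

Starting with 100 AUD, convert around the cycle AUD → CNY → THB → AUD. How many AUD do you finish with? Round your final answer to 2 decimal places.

100 AUD × 5.855 = 585.5 CNY
585.5 CNY × 4.562 = 2671.051 THB
2671.051 THB × 0.04703 = 125.61952853 AUD

125.62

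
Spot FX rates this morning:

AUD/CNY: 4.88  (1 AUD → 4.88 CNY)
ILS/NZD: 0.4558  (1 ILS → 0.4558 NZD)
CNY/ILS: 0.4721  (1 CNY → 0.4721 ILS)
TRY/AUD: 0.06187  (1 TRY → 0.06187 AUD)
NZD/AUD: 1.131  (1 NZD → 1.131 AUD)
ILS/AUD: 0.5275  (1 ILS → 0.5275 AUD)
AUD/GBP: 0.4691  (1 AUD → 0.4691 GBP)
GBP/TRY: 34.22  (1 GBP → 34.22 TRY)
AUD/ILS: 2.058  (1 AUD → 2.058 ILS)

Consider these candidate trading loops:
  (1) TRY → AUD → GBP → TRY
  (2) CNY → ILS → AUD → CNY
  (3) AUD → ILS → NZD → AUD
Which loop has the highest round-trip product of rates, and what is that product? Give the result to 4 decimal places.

1.2153

(1) 0.06187 × 0.4691 × 34.22 = 0.99317
(2) 0.4721 × 0.5275 × 4.88 = 1.21528
(3) 2.058 × 0.4558 × 1.131 = 1.06092
Highest is cycle (2) at 1.2153 (>1, arbitrage).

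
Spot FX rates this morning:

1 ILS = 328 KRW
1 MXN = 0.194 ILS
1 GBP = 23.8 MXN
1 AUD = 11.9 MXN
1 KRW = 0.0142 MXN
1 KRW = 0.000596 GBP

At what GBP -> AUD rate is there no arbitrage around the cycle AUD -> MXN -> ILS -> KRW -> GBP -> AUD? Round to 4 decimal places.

2.2158

Known legs of the cycle: 11.9 × 0.194 × 328 × 0.000596 = 0.4513035968
For no arbitrage the full-cycle product must be 1, so the missing rate is 1 / 0.4513035968 ≈ 2.215803.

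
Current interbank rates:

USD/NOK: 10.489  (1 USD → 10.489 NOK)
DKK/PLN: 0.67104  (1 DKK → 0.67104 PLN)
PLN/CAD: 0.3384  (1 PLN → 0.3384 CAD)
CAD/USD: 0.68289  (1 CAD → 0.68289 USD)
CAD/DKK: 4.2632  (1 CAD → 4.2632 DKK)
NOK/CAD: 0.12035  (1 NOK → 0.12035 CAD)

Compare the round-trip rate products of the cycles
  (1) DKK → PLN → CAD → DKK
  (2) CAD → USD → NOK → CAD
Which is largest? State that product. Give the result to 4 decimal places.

(1) 0.67104 × 0.3384 × 4.2632 = 0.96809
(2) 0.68289 × 10.489 × 0.12035 = 0.86205
Highest is cycle (1) at 0.9681 (≤1, no arbitrage).

0.9681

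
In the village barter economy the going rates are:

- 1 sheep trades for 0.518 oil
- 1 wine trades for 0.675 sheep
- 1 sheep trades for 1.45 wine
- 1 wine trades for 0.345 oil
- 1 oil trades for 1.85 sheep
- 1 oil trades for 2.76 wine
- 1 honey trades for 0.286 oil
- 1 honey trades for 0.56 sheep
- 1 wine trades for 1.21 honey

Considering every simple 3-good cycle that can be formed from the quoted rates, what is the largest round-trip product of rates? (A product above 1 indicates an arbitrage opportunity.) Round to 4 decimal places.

sheep→wine→honey→sheep: 1.45 × 1.21 × 0.56 = 0.98252
sheep→oil→wine→sheep: 0.518 × 2.76 × 0.675 = 0.96503
oil→wine→honey→oil: 2.76 × 1.21 × 0.286 = 0.95513
sheep→wine→oil→sheep: 1.45 × 0.345 × 1.85 = 0.92546
Maximum is sheep→wine→honey→sheep at 0.9825; no arbitrage — every cycle loses value.

0.9825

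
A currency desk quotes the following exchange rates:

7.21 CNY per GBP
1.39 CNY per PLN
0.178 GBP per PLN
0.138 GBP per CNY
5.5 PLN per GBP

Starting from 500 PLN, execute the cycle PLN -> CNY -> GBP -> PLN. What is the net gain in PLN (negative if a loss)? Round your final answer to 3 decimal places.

27.505

500 PLN × 1.39 = 695 CNY
695 CNY × 0.138 = 95.91 GBP
95.91 GBP × 5.5 = 527.505 PLN
Net change: 527.505 − 500 = 27.505 PLN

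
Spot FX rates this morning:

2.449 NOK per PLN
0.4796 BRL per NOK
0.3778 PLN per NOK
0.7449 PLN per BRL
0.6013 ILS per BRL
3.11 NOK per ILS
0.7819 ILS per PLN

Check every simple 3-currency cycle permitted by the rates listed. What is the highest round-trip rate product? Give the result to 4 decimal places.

ILS→NOK→PLN→ILS: 3.11 × 0.3778 × 0.7819 = 0.91870
BRL→ILS→NOK→BRL: 0.6013 × 3.11 × 0.4796 = 0.89687
BRL→PLN→NOK→BRL: 0.7449 × 2.449 × 0.4796 = 0.87492
Maximum is ILS→NOK→PLN→ILS at 0.9187; no arbitrage — every cycle loses value.

0.9187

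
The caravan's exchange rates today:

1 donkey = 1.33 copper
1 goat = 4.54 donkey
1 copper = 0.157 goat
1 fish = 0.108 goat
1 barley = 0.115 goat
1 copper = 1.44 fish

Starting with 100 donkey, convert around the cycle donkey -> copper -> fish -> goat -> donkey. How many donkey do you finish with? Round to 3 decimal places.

93.906

100 donkey × 1.33 = 133 copper
133 copper × 1.44 = 191.52 fish
191.52 fish × 0.108 = 20.68416 goat
20.68416 goat × 4.54 = 93.9060864 donkey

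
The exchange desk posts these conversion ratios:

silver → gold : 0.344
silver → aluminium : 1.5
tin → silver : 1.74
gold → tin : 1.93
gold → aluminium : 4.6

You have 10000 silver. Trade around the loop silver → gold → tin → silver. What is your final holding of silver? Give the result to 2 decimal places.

10000 silver × 0.344 = 3440 gold
3440 gold × 1.93 = 6639.2 tin
6639.2 tin × 1.74 = 11552.208 silver

11552.21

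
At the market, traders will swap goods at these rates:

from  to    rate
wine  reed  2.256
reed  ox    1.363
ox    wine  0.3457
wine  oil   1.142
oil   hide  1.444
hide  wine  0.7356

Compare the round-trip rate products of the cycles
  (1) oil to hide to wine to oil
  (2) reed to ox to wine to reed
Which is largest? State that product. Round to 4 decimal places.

(1) 1.444 × 0.7356 × 1.142 = 1.21304
(2) 1.363 × 0.3457 × 2.256 = 1.06300
Highest is cycle (1) at 1.2130 (>1, arbitrage).

1.2130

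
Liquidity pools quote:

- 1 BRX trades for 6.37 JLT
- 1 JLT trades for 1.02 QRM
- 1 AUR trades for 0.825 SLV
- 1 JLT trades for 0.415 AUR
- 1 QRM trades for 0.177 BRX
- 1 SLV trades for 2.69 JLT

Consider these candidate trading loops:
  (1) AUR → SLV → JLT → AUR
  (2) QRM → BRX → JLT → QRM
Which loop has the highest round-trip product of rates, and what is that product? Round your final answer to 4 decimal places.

(1) 0.825 × 2.69 × 0.415 = 0.92099
(2) 0.177 × 6.37 × 1.02 = 1.15004
Highest is cycle (2) at 1.1500 (>1, arbitrage).

1.1500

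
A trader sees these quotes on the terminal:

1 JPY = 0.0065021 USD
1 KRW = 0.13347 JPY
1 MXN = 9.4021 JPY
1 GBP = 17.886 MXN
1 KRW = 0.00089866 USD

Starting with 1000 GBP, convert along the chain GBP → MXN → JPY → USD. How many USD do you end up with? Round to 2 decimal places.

1093.43

1000 GBP × 17.886 = 17886 MXN
17886 MXN × 9.4021 = 168165.9606 JPY
168165.9606 JPY × 0.0065021 = 1093.43189241726 USD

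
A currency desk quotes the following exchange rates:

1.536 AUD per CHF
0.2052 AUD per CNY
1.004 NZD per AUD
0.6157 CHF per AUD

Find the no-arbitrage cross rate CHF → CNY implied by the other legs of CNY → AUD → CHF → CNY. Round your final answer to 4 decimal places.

7.9150

Known legs of the cycle: 0.2052 × 0.6157 = 0.12634164
For no arbitrage the full-cycle product must be 1, so the missing rate is 1 / 0.12634164 ≈ 7.915047.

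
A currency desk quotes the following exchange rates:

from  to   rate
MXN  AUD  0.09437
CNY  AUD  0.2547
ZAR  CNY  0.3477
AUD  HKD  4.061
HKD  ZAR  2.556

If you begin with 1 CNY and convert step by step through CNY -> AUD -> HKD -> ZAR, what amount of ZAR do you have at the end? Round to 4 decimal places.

2.6438

1 CNY × 0.2547 = 0.2547 AUD
0.2547 AUD × 4.061 = 1.0343367 HKD
1.0343367 HKD × 2.556 = 2.6437646052 ZAR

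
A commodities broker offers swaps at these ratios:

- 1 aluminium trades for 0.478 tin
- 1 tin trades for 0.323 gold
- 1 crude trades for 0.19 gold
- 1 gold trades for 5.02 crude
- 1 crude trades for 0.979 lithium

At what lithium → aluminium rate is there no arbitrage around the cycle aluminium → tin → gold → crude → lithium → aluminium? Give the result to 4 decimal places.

1.3179

Known legs of the cycle: 0.478 × 0.323 × 5.02 × 0.979 = 0.75878166452
For no arbitrage the full-cycle product must be 1, so the missing rate is 1 / 0.75878166452 ≈ 1.317902.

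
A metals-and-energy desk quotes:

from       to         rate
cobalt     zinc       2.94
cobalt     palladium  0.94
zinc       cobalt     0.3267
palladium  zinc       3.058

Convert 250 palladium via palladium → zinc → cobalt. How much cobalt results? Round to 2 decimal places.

250 palladium × 3.058 = 764.5 zinc
764.5 zinc × 0.3267 = 249.76215 cobalt

249.76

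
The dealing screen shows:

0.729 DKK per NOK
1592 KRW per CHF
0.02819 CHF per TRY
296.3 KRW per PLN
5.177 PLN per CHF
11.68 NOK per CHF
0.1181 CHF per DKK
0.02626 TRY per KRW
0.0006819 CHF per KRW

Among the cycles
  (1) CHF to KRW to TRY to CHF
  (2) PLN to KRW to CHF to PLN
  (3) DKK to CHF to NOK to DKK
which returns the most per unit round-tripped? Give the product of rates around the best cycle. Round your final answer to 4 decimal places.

1.1785

(1) 1592 × 0.02626 × 0.02819 = 1.17851
(2) 296.3 × 0.0006819 × 5.177 = 1.04600
(3) 0.1181 × 11.68 × 0.729 = 1.00559
Highest is cycle (1) at 1.1785 (>1, arbitrage).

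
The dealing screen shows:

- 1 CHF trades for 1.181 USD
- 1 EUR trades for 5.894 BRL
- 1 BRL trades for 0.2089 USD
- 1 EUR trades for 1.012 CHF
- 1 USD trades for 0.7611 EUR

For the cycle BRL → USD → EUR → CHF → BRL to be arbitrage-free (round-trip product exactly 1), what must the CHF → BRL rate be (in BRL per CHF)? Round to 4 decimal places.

6.2150

Known legs of the cycle: 0.2089 × 0.7611 × 1.012 = 0.16090171548
For no arbitrage the full-cycle product must be 1, so the missing rate is 1 / 0.16090171548 ≈ 6.214974.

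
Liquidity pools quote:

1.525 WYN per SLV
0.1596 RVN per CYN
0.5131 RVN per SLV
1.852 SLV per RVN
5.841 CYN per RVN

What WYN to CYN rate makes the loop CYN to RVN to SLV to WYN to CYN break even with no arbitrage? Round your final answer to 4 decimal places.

2.2185

Known legs of the cycle: 0.1596 × 1.852 × 1.525 = 0.45075828
For no arbitrage the full-cycle product must be 1, so the missing rate is 1 / 0.45075828 ≈ 2.218484.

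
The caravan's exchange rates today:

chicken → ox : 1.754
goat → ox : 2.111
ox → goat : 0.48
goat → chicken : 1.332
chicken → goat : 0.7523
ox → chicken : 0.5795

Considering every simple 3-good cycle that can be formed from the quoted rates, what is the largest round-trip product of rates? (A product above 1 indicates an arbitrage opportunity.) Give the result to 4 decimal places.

1.1214

ox→goat→chicken→ox: 0.48 × 1.332 × 1.754 = 1.12144
ox→chicken→goat→ox: 0.5795 × 0.7523 × 2.111 = 0.92031
Maximum is ox→goat→chicken→ox at 1.1214; arbitrage exists.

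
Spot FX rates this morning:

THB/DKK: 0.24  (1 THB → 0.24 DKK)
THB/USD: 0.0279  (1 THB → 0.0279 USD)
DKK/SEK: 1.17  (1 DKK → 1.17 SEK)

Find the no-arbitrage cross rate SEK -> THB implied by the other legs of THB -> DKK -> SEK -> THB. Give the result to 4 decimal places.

3.5613

Known legs of the cycle: 0.24 × 1.17 = 0.2808
For no arbitrage the full-cycle product must be 1, so the missing rate is 1 / 0.2808 ≈ 3.561254.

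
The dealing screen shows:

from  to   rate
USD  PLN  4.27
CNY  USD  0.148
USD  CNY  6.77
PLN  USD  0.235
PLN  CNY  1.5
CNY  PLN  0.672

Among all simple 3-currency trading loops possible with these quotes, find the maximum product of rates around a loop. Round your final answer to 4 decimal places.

1.0691

USD→CNY→PLN→USD: 6.77 × 0.672 × 0.235 = 1.06912
USD→PLN→CNY→USD: 4.27 × 1.5 × 0.148 = 0.94794
Maximum is USD→CNY→PLN→USD at 1.0691; arbitrage exists.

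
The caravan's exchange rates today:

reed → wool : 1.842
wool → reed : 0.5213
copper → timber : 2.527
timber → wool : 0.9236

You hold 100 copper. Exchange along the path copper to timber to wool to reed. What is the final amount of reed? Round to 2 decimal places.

121.67

100 copper × 2.527 = 252.7 timber
252.7 timber × 0.9236 = 233.39372 wool
233.39372 wool × 0.5213 = 121.668146236 reed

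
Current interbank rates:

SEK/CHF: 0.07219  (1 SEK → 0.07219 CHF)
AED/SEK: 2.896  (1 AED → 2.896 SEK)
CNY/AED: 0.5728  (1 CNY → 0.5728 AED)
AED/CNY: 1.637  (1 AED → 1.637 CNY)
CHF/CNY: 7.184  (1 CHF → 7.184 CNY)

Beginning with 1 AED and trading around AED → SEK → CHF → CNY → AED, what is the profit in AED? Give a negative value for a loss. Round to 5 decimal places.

-0.13971

1 AED × 2.896 = 2.896 SEK
2.896 SEK × 0.07219 = 0.20906224 CHF
0.20906224 CHF × 7.184 = 1.50190313216 CNY
1.50190313216 CNY × 0.5728 = 0.860290114101248 AED
Net change: 0.860290114101248 − 1 = -0.139709885898752 AED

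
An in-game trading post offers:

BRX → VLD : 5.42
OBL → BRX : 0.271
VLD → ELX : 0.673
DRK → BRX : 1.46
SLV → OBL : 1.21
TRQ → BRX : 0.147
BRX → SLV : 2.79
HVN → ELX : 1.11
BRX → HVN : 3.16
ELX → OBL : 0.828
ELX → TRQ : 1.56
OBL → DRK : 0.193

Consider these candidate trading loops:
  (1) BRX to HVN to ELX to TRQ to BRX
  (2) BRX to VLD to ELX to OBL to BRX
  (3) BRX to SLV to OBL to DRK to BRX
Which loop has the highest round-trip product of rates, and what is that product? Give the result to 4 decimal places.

(1) 3.16 × 1.11 × 1.56 × 0.147 = 0.80436
(2) 5.42 × 0.673 × 0.828 × 0.271 = 0.81849
(3) 2.79 × 1.21 × 0.193 × 1.46 = 0.95126
Highest is cycle (3) at 0.9513 (≤1, no arbitrage).

0.9513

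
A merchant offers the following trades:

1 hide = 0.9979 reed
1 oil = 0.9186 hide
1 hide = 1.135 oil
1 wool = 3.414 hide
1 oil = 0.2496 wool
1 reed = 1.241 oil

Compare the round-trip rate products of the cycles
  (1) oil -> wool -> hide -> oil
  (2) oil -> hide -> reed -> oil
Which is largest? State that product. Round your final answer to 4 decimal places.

1.1376

(1) 0.2496 × 3.414 × 1.135 = 0.96717
(2) 0.9186 × 0.9979 × 1.241 = 1.13759
Highest is cycle (2) at 1.1376 (>1, arbitrage).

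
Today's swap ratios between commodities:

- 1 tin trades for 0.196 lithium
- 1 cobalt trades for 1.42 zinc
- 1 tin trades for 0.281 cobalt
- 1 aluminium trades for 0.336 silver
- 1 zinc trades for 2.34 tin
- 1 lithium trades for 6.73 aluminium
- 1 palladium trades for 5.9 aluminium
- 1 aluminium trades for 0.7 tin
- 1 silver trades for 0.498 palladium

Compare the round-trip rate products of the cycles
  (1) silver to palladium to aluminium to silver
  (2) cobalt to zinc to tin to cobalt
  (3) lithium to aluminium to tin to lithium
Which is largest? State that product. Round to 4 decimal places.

0.9872

(1) 0.498 × 5.9 × 0.336 = 0.98724
(2) 1.42 × 2.34 × 0.281 = 0.93371
(3) 6.73 × 0.7 × 0.196 = 0.92336
Highest is cycle (1) at 0.9872 (≤1, no arbitrage).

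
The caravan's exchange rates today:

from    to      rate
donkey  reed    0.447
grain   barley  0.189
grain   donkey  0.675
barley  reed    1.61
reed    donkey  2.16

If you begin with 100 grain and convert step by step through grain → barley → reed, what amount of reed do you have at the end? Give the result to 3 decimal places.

100 grain × 0.189 = 18.9 barley
18.9 barley × 1.61 = 30.429 reed

30.429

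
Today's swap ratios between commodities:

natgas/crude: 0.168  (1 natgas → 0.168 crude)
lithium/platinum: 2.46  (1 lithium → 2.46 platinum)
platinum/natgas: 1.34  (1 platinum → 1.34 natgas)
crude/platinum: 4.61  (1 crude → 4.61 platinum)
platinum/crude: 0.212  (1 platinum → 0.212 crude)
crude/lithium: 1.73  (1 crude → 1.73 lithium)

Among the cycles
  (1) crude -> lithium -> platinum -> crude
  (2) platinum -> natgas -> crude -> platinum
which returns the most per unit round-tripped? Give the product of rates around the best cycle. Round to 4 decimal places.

(1) 1.73 × 2.46 × 0.212 = 0.90223
(2) 1.34 × 0.168 × 4.61 = 1.03780
Highest is cycle (2) at 1.0378 (>1, arbitrage).

1.0378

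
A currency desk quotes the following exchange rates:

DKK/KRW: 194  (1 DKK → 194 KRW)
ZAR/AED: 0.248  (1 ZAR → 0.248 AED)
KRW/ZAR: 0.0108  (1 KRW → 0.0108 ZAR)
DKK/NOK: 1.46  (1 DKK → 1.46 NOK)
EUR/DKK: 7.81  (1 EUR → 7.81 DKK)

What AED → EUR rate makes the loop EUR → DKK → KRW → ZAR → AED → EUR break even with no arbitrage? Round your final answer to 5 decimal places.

0.24642

Known legs of the cycle: 7.81 × 194 × 0.0108 × 0.248 = 4.058150976
For no arbitrage the full-cycle product must be 1, so the missing rate is 1 / 4.058150976 ≈ 0.2464176.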